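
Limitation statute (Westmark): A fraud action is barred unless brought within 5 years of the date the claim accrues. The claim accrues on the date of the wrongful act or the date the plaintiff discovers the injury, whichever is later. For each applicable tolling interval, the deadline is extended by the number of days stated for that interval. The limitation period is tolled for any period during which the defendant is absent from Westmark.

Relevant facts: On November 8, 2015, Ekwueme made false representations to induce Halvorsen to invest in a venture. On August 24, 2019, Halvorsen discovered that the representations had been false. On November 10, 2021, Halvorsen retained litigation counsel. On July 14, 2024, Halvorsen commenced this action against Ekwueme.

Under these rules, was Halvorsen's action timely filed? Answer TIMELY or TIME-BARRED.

TIMELY

The claim accrued on August 24, 2019 — the later of the November 8, 2015 act and the August 24, 2019 discovery.
The untolled deadline — 5 years after August 24, 2019 — is August 24, 2024.
Nothing else in the chronology tolls or restarts the period.
Filing on July 14, 2024 beat the August 24, 2024 deadline — the action is timely.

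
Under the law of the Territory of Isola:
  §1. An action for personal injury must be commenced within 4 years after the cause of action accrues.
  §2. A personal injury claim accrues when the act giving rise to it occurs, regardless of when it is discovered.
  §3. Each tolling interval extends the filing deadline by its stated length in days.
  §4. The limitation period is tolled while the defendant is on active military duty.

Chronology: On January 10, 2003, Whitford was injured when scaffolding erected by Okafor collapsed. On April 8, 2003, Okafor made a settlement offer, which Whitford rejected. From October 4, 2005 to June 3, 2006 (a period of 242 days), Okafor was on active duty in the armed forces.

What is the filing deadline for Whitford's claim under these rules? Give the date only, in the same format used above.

September 9, 2007

The claim accrued on January 10, 2003, when the wrongful act occurred.
The untolled deadline — 4 years after January 10, 2003 — is January 10, 2007.
The period was tolled for 242 days by the defendant's active military service (October 4, 2005 to June 3, 2006), pushing the deadline to September 9, 2007.
None of the other events listed affects the running of the period under the stated rules.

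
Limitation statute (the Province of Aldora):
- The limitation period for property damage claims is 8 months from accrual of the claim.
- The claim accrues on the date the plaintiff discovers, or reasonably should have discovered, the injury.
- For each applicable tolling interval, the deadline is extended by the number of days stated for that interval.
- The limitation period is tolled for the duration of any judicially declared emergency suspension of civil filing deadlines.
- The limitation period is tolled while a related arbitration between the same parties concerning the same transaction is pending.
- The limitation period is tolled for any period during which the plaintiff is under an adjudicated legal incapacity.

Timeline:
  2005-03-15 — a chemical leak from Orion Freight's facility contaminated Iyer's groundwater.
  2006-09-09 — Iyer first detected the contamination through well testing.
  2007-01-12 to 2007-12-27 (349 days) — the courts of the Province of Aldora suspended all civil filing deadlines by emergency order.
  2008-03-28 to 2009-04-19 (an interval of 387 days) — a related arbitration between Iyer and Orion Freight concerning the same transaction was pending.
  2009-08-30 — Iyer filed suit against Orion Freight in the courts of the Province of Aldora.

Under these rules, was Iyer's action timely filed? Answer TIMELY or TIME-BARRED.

TIME-BARRED

Accrual is tied to discovery, so the period began on 2006-09-09 rather than on 2005-03-15 when the act occurred.
8 months from 2006-09-09 is 2007-05-09.
Because the emergency suspension of filing deadlines ran from 2007-01-12 to 2007-12-27, the deadline is extended by 349 days to 2008-04-22.
The pending related arbitration from 2008-03-28 to 2009-04-19 tolled the period for 387 days, extending the deadline to 2009-05-14.
The 2009-08-30 filing falls after the 2009-05-14 deadline; the claim is time-barred.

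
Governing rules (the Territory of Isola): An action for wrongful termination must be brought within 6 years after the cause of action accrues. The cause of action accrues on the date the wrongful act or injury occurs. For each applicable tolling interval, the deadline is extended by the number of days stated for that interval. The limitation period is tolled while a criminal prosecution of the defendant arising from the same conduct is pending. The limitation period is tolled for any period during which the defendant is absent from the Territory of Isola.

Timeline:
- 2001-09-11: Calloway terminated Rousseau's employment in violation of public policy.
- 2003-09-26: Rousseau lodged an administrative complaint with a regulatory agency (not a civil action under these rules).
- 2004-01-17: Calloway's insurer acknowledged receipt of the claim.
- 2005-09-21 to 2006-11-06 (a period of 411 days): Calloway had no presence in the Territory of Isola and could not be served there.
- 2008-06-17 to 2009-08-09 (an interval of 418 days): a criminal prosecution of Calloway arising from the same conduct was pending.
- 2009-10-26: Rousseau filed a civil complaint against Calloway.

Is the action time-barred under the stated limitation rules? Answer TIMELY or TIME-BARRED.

TIMELY

The claim accrued on 2001-09-11, when the wrongful act occurred.
Adding the 6 years base period to 2001-09-11 gives a deadline of 2007-09-11, before any tolling.
The defendant's absence from the jurisdiction from 2005-09-21 to 2006-11-06 tolled the period for 411 days, extending the deadline to 2008-10-26.
The pending criminal prosecution from 2008-06-17 to 2009-08-09 tolled the period for 418 days, extending the deadline to 2009-12-18.
None of the other events listed affects the running of the period under the stated rules.
Filing on 2009-10-26 beat the 2009-12-18 deadline — the action is timely.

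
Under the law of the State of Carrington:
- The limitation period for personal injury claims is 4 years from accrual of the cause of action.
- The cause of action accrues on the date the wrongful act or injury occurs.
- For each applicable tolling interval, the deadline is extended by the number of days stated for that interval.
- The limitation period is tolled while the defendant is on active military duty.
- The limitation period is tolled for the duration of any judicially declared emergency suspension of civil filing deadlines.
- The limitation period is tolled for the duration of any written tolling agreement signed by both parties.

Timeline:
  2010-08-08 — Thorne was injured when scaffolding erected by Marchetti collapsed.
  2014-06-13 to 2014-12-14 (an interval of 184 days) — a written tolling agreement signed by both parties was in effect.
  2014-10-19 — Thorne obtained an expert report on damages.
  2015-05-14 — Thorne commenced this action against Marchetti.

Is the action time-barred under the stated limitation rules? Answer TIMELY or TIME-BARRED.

The claim accrued on 2010-08-08, when the wrongful act occurred.
The untolled deadline — 4 years after 2010-08-08 — is 2014-08-08.
The written tolling agreement from 2014-06-13 to 2014-12-14 tolled the period for 184 days, extending the deadline to 2015-02-08.
The other events in the timeline have no effect on the limitation period under the stated rules.
Filing on 2015-05-14 missed the 2015-02-08 deadline — the action is time-barred.

TIME-BARRED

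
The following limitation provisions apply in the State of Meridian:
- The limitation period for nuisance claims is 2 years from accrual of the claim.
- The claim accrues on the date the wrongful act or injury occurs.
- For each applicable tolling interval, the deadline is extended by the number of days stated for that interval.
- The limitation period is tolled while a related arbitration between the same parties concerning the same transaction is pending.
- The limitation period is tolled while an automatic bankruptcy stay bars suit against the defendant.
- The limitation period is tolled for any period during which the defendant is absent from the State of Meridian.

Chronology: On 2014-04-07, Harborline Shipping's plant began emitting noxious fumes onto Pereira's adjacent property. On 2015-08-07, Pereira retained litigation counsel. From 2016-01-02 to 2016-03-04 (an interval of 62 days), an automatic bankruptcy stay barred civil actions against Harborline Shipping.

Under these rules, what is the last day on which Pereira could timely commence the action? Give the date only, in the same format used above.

The claim accrued on 2014-04-07, the date of the act.
2 years from 2014-04-07 is 2016-04-07.
The period was tolled for 62 days by the automatic bankruptcy stay (2016-01-02 to 2016-03-04), pushing the deadline to 2016-06-08.
None of the other events listed affects the running of the period under the stated rules.

2016-06-08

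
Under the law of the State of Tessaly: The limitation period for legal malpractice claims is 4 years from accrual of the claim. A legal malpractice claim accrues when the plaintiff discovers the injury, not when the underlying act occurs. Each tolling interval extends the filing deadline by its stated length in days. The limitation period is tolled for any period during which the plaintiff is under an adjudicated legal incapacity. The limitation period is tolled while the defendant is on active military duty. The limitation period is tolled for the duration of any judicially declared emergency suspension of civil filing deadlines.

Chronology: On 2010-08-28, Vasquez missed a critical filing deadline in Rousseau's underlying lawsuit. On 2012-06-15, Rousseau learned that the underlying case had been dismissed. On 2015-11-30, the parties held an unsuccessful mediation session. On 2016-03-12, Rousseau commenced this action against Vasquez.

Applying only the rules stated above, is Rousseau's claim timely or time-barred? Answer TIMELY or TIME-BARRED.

TIMELY

The claim did not accrue until Rousseau discovered the injury on 2012-06-15; the 2010-08-28 act date does not start the clock under the stated rule.
Adding the 4 years base period to 2012-06-15 gives a deadline of 2016-06-15, before any tolling.
The other events in the timeline have no effect on the limitation period under the stated rules.
The 2016-03-12 filing precedes the 2016-06-15 deadline; the claim is timely.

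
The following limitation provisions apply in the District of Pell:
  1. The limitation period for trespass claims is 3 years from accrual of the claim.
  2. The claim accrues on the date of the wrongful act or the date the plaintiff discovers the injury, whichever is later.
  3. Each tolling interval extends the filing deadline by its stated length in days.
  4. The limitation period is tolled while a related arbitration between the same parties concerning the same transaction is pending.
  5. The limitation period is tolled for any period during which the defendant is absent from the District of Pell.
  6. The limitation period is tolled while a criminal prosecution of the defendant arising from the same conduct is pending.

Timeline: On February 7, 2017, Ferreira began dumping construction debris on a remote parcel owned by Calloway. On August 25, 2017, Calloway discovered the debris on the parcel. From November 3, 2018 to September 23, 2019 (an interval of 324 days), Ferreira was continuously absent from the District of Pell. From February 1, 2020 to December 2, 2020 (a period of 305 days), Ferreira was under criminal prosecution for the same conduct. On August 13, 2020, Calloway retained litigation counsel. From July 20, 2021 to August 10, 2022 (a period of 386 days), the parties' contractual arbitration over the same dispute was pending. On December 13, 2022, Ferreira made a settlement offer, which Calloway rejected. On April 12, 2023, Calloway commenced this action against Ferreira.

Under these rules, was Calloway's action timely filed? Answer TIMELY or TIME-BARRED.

TIMELY

Taking the later of the act (February 7, 2017) and discovery (August 25, 2017), the claim accrued on August 25, 2017.
The untolled deadline — 3 years after August 25, 2017 — is August 25, 2020.
The period was tolled for 324 days by the defendant's absence from the jurisdiction (November 3, 2018 to September 23, 2019), pushing the deadline to July 15, 2021.
Because the pending criminal prosecution ran from February 1, 2020 to December 2, 2020, the deadline is extended by 305 days to May 16, 2022.
Because the pending related arbitration ran from July 20, 2021 to August 10, 2022, the deadline is extended by 386 days to June 6, 2023.
The other events in the timeline have no effect on the limitation period under the stated rules.
The April 12, 2023 filing precedes the June 6, 2023 deadline; the claim is timely.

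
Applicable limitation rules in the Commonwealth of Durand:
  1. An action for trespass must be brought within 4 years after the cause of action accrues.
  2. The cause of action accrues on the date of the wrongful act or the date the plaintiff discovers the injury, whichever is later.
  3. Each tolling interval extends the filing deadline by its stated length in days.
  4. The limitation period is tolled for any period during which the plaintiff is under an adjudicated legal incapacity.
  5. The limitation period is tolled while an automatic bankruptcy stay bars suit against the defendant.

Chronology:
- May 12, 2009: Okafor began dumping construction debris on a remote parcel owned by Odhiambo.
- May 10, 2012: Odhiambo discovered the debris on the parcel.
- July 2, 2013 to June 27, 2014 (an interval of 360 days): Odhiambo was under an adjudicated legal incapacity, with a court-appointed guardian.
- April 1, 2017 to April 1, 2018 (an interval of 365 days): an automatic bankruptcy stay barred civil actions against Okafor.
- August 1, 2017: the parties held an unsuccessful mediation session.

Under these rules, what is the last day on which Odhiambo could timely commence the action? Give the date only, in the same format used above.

The claim accrued on May 10, 2012 — the later of the May 12, 2009 act and the May 10, 2012 discovery.
Adding the 4 years base period to May 10, 2012 gives a deadline of May 10, 2016, before any tolling.
Because the plaintiff's legal incapacity ran from July 2, 2013 to June 27, 2014, the deadline is extended by 360 days to May 5, 2017.
The period was tolled for 365 days by the automatic bankruptcy stay (April 1, 2017 to April 1, 2018), pushing the deadline to May 5, 2018.
The other events in the timeline have no effect on the limitation period under the stated rules.

May 5, 2018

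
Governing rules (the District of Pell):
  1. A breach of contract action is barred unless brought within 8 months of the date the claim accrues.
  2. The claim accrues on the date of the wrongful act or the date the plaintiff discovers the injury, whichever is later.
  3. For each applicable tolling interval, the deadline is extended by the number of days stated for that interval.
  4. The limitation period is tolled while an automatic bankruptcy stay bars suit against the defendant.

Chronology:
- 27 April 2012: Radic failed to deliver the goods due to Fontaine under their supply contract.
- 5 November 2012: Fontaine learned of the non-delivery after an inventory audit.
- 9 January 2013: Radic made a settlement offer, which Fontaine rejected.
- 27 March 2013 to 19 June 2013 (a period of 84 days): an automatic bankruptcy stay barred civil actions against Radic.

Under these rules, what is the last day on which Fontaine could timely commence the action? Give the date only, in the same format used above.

27 September 2013

Taking the later of the act (27 April 2012) and discovery (5 November 2012), the claim accrued on 5 November 2012.
Adding the 8 months base period to 5 November 2012 gives a deadline of 5 July 2013, before any tolling.
The period was tolled for 84 days by the automatic bankruptcy stay (27 March 2013 to 19 June 2013), pushing the deadline to 27 September 2013.
None of the other events listed affects the running of the period under the stated rules.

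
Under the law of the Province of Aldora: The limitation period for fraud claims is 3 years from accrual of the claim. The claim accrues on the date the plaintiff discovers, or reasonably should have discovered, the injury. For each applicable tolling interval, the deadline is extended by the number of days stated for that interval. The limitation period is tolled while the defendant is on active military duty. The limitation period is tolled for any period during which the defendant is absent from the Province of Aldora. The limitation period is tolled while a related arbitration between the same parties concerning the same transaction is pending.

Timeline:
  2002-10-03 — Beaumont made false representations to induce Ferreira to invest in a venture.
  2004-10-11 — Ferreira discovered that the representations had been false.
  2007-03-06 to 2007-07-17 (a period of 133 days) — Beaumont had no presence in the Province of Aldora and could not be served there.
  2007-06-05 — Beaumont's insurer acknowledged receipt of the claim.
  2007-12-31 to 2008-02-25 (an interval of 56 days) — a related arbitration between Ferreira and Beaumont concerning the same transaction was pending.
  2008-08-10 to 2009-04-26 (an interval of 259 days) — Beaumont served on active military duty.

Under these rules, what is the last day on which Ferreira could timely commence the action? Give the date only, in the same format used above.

2008-04-17

Accrual is tied to discovery, so the period began on 2004-10-11 rather than on 2002-10-03 when the act occurred.
The untolled deadline — 3 years after 2004-10-11 — is 2007-10-11.
The defendant's absence from the jurisdiction from 2007-03-06 to 2007-07-17 tolled the period for 133 days, extending the deadline to 2008-02-21.
The period was tolled for 56 days by the pending related arbitration (2007-12-31 to 2008-02-25), pushing the deadline to 2008-04-17.
The defendant's active military service starting 2008-08-10 came too late — the period had run on 2008-04-17 — and so does not extend the deadline.
None of the other events listed affects the running of the period under the stated rules.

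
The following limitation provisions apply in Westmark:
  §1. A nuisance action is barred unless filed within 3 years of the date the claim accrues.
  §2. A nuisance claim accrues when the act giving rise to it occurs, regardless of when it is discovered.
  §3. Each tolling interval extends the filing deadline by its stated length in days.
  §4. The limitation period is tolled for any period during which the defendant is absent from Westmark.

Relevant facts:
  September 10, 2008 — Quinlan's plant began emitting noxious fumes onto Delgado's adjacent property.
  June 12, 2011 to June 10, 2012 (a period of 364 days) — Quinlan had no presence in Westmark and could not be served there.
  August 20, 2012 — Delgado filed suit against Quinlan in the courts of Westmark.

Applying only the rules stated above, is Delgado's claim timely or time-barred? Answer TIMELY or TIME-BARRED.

TIMELY

The claim accrued on September 10, 2008, when the wrongful act occurred.
Adding the 3 years base period to September 10, 2008 gives a deadline of September 10, 2011, before any tolling.
The period was tolled for 364 days by the defendant's absence from the jurisdiction (June 12, 2011 to June 10, 2012), pushing the deadline to September 8, 2012.
The August 20, 2012 filing precedes the September 8, 2012 deadline; the claim is timely.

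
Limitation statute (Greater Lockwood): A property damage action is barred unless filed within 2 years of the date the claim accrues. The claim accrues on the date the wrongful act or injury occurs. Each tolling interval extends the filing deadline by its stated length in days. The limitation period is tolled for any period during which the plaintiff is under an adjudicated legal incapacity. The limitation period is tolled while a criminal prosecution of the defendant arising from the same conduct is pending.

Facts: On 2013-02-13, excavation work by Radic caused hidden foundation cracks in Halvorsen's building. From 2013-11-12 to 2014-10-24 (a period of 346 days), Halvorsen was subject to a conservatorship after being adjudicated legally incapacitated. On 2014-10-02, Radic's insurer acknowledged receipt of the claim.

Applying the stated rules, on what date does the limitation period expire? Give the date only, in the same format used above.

The claim accrued on 2013-02-13, the date of the act.
Adding the 2 years base period to 2013-02-13 gives a deadline of 2015-02-13, before any tolling.
The period was tolled for 346 days by the plaintiff's legal incapacity (2013-11-12 to 2014-10-24), pushing the deadline to 2016-01-25.
The other events in the timeline have no effect on the limitation period under the stated rules.

2016-01-25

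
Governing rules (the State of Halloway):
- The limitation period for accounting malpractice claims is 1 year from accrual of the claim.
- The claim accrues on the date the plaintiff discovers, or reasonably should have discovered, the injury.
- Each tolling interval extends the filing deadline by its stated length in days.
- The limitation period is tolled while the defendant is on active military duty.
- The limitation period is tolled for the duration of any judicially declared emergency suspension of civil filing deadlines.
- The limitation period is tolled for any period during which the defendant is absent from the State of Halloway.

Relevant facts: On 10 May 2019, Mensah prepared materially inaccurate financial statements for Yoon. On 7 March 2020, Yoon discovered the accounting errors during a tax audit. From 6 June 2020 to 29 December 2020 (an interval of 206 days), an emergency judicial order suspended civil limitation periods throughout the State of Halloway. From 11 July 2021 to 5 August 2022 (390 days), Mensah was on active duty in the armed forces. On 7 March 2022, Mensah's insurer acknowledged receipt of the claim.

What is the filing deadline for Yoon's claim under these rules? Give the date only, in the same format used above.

Under the discovery rule, the claim accrued on 7 March 2020, when Yoon discovered the injury — not on the 10 May 2019 date of the underlying act.
Adding the 1 year base period to 7 March 2020 gives a deadline of 7 March 2021, before any tolling.
The period was tolled for 206 days by the emergency suspension of filing deadlines (6 June 2020 to 29 December 2020), pushing the deadline to 29 September 2021.
The period was tolled for 390 days by the defendant's active military service (11 July 2021 to 5 August 2022), pushing the deadline to 24 October 2022.
None of the other events listed affects the running of the period under the stated rules.

24 October 2022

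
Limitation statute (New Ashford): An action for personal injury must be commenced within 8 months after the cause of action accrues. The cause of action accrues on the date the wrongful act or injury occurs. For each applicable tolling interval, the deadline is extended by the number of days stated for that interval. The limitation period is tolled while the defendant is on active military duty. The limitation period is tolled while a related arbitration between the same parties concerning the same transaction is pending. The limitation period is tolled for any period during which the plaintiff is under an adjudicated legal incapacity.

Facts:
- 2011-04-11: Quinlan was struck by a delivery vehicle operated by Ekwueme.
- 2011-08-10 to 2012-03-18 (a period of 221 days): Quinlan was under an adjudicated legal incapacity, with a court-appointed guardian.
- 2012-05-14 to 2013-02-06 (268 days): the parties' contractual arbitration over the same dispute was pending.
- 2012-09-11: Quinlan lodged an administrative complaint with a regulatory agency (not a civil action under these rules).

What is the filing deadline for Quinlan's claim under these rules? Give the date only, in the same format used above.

2013-04-13

The limitation period began to run on 2011-04-11.
The untolled deadline — 8 months after 2011-04-11 — is 2011-12-11.
The period was tolled for 221 days by the plaintiff's legal incapacity (2011-08-10 to 2012-03-18), pushing the deadline to 2012-07-19.
The period was tolled for 268 days by the pending related arbitration (2012-05-14 to 2013-02-06), pushing the deadline to 2013-04-13.
Nothing else in the chronology tolls or restarts the period.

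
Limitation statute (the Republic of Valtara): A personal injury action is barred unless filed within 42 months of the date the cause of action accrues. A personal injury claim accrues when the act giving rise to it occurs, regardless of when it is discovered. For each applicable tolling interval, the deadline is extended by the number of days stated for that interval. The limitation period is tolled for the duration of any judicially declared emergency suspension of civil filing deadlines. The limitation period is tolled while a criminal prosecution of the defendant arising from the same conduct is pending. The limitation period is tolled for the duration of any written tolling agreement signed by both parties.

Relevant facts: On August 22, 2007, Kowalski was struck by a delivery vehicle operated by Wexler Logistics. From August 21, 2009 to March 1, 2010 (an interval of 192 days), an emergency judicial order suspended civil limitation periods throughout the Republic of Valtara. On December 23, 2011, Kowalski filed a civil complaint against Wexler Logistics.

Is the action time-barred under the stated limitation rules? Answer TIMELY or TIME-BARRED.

TIME-BARRED

The claim accrued on August 22, 2007, when the wrongful act occurred.
The untolled deadline — 42 months after August 22, 2007 — is February 22, 2011.
Because the emergency suspension of filing deadlines ran from August 21, 2009 to March 1, 2010, the deadline is extended by 192 days to September 2, 2011.
Filing on December 23, 2011 missed the September 2, 2011 deadline — the action is time-barred.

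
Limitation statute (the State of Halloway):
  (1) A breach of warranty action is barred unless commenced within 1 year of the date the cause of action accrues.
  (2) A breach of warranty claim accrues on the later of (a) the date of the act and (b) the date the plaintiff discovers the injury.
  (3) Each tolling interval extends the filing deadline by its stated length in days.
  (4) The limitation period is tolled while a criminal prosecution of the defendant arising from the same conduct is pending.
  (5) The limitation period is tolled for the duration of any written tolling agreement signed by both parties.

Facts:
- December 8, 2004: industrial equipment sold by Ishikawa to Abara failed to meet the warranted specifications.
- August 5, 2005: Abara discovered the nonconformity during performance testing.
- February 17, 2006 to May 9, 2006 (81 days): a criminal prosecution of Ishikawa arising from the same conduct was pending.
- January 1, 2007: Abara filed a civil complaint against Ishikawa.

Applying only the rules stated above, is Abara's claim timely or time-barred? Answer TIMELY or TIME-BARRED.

TIME-BARRED

Taking the later of the act (December 8, 2004) and discovery (August 5, 2005), the claim accrued on August 5, 2005.
The untolled deadline — 1 year after August 5, 2005 — is August 5, 2006.
The period was tolled for 81 days by the pending criminal prosecution (February 17, 2006 to May 9, 2006), pushing the deadline to October 25, 2006.
The January 1, 2007 filing falls after the October 25, 2006 deadline; the claim is time-barred.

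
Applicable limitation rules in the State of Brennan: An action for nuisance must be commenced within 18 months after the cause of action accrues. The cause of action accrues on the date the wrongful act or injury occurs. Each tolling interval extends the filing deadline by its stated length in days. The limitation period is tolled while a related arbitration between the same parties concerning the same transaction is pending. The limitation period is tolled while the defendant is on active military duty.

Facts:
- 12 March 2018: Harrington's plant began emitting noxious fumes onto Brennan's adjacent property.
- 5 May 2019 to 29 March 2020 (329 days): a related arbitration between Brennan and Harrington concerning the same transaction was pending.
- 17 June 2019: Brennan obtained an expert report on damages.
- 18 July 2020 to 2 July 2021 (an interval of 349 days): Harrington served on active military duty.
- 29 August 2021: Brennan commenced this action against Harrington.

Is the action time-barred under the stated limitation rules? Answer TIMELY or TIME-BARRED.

The cause of action accrued on 12 March 2018, the date of the act.
The untolled deadline — 18 months after 12 March 2018 — is 12 September 2019.
The period was tolled for 329 days by the pending related arbitration (5 May 2019 to 29 March 2020), pushing the deadline to 6 August 2020.
The period was tolled for 349 days by the defendant's active military service (18 July 2020 to 2 July 2021), pushing the deadline to 21 July 2021.
None of the other events listed affects the running of the period under the stated rules.
The 29 August 2021 filing falls after the 21 July 2021 deadline; the claim is time-barred.

TIME-BARRED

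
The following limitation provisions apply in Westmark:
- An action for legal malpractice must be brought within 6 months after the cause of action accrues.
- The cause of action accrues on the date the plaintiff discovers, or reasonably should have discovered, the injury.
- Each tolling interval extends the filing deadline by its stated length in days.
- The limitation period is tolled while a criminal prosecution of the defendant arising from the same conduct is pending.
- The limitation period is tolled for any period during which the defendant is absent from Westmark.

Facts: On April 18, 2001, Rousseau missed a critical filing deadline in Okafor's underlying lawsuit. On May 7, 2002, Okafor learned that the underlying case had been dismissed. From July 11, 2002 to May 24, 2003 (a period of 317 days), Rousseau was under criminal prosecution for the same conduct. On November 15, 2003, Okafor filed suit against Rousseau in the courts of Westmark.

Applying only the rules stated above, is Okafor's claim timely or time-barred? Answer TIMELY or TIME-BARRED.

The claim did not accrue until Okafor discovered the injury on May 7, 2002; the April 18, 2001 act date does not start the clock under the stated rule.
6 months from May 7, 2002 is November 7, 2002.
The period was tolled for 317 days by the pending criminal prosecution (July 11, 2002 to May 24, 2003), pushing the deadline to September 20, 2003.
The November 15, 2003 filing falls after the September 20, 2003 deadline; the claim is time-barred.

TIME-BARRED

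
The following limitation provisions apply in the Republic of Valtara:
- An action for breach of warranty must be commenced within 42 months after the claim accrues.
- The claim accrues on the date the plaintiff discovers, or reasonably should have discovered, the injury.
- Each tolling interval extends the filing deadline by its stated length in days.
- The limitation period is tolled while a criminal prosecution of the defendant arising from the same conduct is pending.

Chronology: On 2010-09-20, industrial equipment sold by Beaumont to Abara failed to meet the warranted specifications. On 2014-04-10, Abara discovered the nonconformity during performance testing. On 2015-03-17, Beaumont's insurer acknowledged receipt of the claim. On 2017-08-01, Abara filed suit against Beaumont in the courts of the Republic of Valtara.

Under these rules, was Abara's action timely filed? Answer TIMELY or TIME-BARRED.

The claim did not accrue until Abara discovered the injury on 2014-04-10; the 2010-09-20 act date does not start the clock under the stated rule.
42 months from 2014-04-10 is 2017-10-10.
The other events in the timeline have no effect on the limitation period under the stated rules.
The 2017-08-01 filing precedes the 2017-10-10 deadline; the claim is timely.

TIMELY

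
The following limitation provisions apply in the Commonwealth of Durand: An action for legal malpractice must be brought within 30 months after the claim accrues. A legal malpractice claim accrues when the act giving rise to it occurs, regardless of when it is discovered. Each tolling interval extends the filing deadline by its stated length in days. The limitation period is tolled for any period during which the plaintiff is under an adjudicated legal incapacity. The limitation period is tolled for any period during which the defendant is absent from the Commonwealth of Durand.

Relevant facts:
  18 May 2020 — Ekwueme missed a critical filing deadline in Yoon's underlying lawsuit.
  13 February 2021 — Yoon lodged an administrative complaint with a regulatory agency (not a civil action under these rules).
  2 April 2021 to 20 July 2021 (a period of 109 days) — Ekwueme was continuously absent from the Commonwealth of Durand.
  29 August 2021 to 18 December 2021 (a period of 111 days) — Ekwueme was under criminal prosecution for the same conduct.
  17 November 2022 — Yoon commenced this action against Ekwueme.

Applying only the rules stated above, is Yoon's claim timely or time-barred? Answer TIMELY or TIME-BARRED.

The claim accrued on 18 May 2020, the date of the act.
30 months from 18 May 2020 is 18 November 2022.
The period was tolled for 109 days by the defendant's absence from the jurisdiction (2 April 2021 to 20 July 2021), pushing the deadline to 7 March 2023.
No stated provision tolls the period for a criminal prosecution, so the interval from 29 August 2021 to 18 December 2021 has no effect on the deadline.
The other events in the timeline have no effect on the limitation period under the stated rules.
Filing on 17 November 2022 beat the 7 March 2023 deadline — the action is timely.

TIMELY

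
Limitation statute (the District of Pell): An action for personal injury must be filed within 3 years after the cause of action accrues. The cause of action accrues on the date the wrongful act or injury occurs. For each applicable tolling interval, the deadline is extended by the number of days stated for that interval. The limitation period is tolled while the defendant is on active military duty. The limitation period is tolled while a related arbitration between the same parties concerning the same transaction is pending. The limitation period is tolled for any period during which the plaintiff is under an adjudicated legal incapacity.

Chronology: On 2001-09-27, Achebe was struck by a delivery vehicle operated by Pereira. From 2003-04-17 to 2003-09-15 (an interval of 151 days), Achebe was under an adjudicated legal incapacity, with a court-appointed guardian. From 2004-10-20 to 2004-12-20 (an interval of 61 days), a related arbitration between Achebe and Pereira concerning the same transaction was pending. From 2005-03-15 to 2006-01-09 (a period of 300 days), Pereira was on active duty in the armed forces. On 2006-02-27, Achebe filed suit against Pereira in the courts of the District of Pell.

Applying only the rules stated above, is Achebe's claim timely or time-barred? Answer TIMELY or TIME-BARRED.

TIME-BARRED

The limitation period began to run on 2001-09-27.
3 years from 2001-09-27 is 2004-09-27.
Because the plaintiff's legal incapacity ran from 2003-04-17 to 2003-09-15, the deadline is extended by 151 days to 2005-02-25.
The pending related arbitration from 2004-10-20 to 2004-12-20 tolled the period for 61 days, extending the deadline to 2005-04-27.
The defendant's active military service from 2005-03-15 to 2006-01-09 tolled the period for 300 days, extending the deadline to 2006-02-21.
Filing on 2006-02-27 missed the 2006-02-21 deadline — the action is time-barred.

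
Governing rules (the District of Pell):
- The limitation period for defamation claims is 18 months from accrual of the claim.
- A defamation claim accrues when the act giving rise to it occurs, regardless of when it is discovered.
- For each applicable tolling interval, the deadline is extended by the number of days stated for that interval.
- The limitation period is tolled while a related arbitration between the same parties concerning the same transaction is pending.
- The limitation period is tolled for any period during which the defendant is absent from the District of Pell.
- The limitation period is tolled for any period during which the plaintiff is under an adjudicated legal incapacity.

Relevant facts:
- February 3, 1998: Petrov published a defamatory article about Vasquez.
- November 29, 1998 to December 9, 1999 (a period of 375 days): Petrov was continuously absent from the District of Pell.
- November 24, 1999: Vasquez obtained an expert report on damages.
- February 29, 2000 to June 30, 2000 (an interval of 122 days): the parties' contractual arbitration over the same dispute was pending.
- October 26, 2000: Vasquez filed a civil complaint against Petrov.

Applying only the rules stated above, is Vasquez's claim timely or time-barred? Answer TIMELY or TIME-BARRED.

The claim accrued on February 3, 1998, when the wrongful act occurred.
18 months from February 3, 1998 is August 3, 1999.
The period was tolled for 375 days by the defendant's absence from the jurisdiction (November 29, 1998 to December 9, 1999), pushing the deadline to August 12, 2000.
The period was tolled for 122 days by the pending related arbitration (February 29, 2000 to June 30, 2000), pushing the deadline to December 12, 2000.
The other events in the timeline have no effect on the limitation period under the stated rules.
Filing on October 26, 2000 beat the December 12, 2000 deadline — the action is timely.

TIMELY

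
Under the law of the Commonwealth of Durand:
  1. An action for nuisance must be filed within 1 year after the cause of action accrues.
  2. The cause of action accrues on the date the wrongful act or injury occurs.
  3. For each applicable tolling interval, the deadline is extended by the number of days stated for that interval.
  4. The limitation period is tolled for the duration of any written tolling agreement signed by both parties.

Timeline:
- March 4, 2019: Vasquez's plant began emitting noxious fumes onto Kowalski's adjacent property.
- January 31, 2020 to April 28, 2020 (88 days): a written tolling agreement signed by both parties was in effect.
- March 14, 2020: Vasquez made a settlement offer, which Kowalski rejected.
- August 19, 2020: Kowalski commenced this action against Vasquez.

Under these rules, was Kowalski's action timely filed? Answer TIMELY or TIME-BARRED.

TIME-BARRED

The claim accrued on March 4, 2019, when the wrongful act occurred.
The untolled deadline — 1 year after March 4, 2019 — is March 4, 2020.
The period was tolled for 88 days by the written tolling agreement (January 31, 2020 to April 28, 2020), pushing the deadline to May 31, 2020.
The other events in the timeline have no effect on the limitation period under the stated rules.
Filing on August 19, 2020 missed the May 31, 2020 deadline — the action is time-barred.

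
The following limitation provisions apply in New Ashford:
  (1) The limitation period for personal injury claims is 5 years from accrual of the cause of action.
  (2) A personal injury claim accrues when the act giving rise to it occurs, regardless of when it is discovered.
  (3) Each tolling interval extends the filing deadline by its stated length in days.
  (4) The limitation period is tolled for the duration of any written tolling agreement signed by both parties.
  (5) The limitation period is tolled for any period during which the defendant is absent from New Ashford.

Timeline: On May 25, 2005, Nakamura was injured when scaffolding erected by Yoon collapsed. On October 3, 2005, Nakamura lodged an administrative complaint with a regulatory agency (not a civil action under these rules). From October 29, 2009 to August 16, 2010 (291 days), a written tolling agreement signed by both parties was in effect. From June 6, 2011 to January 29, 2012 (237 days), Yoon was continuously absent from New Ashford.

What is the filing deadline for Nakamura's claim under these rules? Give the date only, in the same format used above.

The claim accrued on May 25, 2005, when the wrongful act occurred.
The untolled deadline — 5 years after May 25, 2005 — is May 25, 2010.
The written tolling agreement from October 29, 2009 to August 16, 2010 tolled the period for 291 days, extending the deadline to March 12, 2011.
The defendant's absence from the jurisdiction from June 6, 2011 to January 29, 2012 began after the period had already run on March 12, 2011, so it has no tolling effect.
None of the other events listed affects the running of the period under the stated rules.

March 12, 2011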